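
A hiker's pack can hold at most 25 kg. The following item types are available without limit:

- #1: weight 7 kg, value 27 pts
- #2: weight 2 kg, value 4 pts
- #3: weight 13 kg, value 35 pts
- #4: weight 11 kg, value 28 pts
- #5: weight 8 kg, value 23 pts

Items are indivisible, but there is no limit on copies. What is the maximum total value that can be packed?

Best value-per-unit is #1 at 27/7; filling with it alone gives 3×27 = 81.
Optimal mix: 3×#1 + 2×#2 → weight 25, value 89.

89 pts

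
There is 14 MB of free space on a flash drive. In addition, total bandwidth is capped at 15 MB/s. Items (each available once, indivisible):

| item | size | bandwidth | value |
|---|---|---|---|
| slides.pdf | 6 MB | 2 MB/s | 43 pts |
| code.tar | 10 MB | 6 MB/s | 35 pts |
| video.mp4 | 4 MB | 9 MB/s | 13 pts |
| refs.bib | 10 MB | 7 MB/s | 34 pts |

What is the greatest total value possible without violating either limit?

56 pts

Feasible sets respecting both limits:
- slides.pdf+video.mp4: size 10, bandwidth 11, value 56
- code.tar+video.mp4: size 14, bandwidth 15, value 48
- slides.pdf: size 6, bandwidth 2, value 43
Best: 56 pts.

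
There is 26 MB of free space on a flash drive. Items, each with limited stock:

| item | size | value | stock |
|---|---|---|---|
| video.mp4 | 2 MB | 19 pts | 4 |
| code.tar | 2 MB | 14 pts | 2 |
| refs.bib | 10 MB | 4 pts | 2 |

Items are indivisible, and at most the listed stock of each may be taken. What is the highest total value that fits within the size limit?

Top feasible selections:
- 4×video.mp4 + 2×code.tar + 1×refs.bib: size 22, value 108
- 4×video.mp4 + 2×code.tar: size 12, value 104
Best: 108 pts.

108 pts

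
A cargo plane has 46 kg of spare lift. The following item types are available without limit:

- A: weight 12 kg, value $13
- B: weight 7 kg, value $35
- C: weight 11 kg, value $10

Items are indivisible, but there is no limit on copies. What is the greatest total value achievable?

$210

Best value-per-unit is B at 35/7, and filling with it alone uses weight 6×7=42. No mix of the others beats 6×35 = 210.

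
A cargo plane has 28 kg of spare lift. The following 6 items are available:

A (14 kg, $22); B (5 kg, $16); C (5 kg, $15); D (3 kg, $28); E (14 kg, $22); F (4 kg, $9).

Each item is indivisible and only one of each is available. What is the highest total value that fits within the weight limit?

$81

Check high-value combinations within 28 kg:
- A+B+C+D: weight 14+5+5+3=27, value 22+16+15+28=81
- B+C+D+E: weight 5+5+3+14=27, value 16+15+28+22=81
- A+B+D+F: weight 14+5+3+4=26, value 22+16+28+9=75
Best: $81.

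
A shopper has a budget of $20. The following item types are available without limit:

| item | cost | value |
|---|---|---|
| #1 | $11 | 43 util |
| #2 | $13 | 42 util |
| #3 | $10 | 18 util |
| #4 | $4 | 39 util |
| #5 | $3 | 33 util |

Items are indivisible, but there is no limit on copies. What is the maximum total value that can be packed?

210 util

Best value-per-unit is #5 at 33/3; filling with it alone gives 6×33 = 198.
Optimal mix: 2×#4 + 4×#5 → cost 20, value 210.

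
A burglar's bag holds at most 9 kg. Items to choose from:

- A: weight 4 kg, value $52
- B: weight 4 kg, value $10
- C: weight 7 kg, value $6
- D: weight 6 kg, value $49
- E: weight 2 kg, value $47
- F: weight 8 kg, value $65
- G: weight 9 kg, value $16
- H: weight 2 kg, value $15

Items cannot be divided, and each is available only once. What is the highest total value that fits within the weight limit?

$114

Check high-value combinations within 9 kg:
- A+E+H: weight 4+2+2=8, value 52+47+15=114
- A+E: weight 4+2=6, value 52+47=99
- D+E: weight 6+2=8, value 49+47=96
Best: $114.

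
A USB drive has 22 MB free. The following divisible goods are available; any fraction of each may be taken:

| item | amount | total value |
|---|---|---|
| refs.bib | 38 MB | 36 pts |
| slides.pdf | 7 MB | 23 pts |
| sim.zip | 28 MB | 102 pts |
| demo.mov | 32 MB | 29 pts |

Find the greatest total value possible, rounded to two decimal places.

Take in order of value per unit:
- sim.zip (102/28 per unit): 22 of 28 → value 22×102/28 = 80.1429, running total 80.14
Total 80.14.

80.14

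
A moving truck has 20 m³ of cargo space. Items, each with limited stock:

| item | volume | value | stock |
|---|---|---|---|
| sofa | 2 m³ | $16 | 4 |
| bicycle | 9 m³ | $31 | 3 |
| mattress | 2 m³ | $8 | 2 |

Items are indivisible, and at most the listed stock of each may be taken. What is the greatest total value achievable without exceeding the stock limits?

Best selections within volume 20 and stock limits:
- 4×sofa + 1×bicycle + 1×mattress: volume 19, value 103
- 4×sofa + 1×bicycle: volume 17, value 95
- 3×sofa + 1×bicycle + 2×mattress: volume 19, value 95
- 3×sofa + 1×bicycle + 1×mattress: volume 17, value 87
Best: $103.

$103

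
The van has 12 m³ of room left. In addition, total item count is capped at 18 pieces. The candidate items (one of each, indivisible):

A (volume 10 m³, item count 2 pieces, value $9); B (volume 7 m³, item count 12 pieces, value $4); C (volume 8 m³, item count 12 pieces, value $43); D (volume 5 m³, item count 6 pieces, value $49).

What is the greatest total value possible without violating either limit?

Feasible sets respecting both limits:
- B+D: volume 12, item count 18, value 53
- D: volume 5, item count 6, value 49
- C: volume 8, item count 12, value 43
- A: volume 10, item count 2, value 9
Best: $53.

$53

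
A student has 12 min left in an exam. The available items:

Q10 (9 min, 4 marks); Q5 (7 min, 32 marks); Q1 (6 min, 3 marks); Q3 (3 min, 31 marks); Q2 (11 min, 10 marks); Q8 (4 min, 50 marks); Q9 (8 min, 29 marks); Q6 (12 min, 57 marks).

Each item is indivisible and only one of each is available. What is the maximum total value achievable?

82 marks

Check high-value combinations within 12 min:
- Q5+Q8: time 7+4=11, value 32+50=82
- Q3+Q8: time 3+4=7, value 31+50=81
- Q8+Q9: time 4+8=12, value 50+29=79
- Q5+Q3: time 7+3=10, value 32+31=63
- Q3+Q9: time 3+8=11, value 31+29=60
Best: 82 marks.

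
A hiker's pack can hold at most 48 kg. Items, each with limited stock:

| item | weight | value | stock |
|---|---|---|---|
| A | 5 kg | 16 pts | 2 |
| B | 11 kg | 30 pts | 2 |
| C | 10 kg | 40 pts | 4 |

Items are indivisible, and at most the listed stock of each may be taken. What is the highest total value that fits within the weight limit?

176 pts

Best selections within weight 48 and stock limits:
- 1×A + 4×C: weight 45, value 176
- 1×A + 1×B + 3×C: weight 46, value 166
- 4×C: weight 40, value 160
Best: 176 pts.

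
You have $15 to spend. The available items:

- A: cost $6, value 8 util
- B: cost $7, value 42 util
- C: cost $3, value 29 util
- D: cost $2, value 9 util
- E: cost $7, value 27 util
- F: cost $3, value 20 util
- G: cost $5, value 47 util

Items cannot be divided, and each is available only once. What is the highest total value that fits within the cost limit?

118 util

Check high-value combinations within $15:
- B+C+G: cost 7+3+5=15, value 42+29+47=118
- B+F+G: cost 7+3+5=15, value 42+20+47=109
- C+D+F+G: cost 3+2+3+5=13, value 29+9+20+47=105
- C+E+G: cost 3+7+5=15, value 29+27+47=103
Best: 118 util.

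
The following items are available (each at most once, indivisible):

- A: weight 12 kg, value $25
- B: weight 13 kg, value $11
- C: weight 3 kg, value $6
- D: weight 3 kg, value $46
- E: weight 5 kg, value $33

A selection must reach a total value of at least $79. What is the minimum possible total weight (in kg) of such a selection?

8

Subsets with value ≥ 79, sorted by total weight:
- D+E: weight 8, value 79
- C+D+E: weight 11, value 85
- A+D+E: weight 20, value 104
- B+D+E: weight 21, value 90
Minimum weight: 8 kg.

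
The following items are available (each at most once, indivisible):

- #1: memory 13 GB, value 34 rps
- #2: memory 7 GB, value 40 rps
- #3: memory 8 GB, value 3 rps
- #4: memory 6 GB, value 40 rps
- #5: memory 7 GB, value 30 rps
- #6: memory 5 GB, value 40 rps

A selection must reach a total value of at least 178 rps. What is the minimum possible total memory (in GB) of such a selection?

Subsets with value ≥ 178, sorted by total memory:
- #1+#2+#4+#5+#6: memory 38, value 184
- #1+#2+#3+#4+#5+#6: memory 46, value 187
Minimum memory: 38 GB.

38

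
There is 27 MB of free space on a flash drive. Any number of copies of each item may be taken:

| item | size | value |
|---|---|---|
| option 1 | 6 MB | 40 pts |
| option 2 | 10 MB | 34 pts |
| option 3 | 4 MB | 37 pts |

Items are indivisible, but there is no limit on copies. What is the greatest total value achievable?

Best value-per-unit is option 3 at 37/4; filling with it alone gives 6×37 = 222.
Optimal mix: 1×option 1 + 5×option 3 → size 26, value 225.

225 pts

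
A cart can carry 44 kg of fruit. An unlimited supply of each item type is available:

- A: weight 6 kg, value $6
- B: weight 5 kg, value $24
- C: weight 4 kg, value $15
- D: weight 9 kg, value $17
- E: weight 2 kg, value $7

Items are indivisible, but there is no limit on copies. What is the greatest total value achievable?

$207

Best value-per-unit is B at 24/5; filling with it alone gives 8×24 = 192.
Optimal mix: 8×B + 1×C → weight 44, value 207.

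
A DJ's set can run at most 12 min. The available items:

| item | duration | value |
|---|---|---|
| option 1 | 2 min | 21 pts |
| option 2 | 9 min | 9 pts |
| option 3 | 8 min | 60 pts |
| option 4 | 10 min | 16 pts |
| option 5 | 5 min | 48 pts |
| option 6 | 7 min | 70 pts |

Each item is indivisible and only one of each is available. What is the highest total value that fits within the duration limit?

118 pts

Check high-value combinations within 12 min:
- option 5+option 6: duration 5+7=12, value 48+70=118
- option 1+option 6: duration 2+7=9, value 21+70=91
- option 1+option 3: duration 2+8=10, value 21+60=81
- option 6: duration 7, value 70
- option 1+option 5: duration 2+5=7, value 21+48=69
Best: 118 pts.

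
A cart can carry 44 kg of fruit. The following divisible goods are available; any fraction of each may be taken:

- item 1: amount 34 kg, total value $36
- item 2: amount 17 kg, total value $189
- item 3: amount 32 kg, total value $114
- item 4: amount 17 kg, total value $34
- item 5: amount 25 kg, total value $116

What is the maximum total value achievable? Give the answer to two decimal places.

Take in order of value per unit:
- item 2 (189/17 per unit): all 17 → value 189, running total 189.00
- item 5 (116/25 per unit): all 25 → value 116, running total 305.00
- item 3 (114/32 per unit): 2 of 32 → value 2×114/32 = 7.1250, running total 312.13
Total 312.13.

312.13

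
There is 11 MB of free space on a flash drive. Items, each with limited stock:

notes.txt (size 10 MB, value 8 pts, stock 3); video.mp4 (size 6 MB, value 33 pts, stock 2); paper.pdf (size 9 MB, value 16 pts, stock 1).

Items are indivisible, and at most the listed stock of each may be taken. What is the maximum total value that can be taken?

Top feasible selections:
- 1×video.mp4: size 6, value 33
- 1×paper.pdf: size 9, value 16
- 1×notes.txt: size 10, value 8
Best: 33 pts.

33 pts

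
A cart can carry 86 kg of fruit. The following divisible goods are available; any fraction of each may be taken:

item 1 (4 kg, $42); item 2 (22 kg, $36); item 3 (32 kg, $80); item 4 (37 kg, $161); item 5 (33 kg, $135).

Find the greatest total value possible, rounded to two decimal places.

Take in order of value per unit:
- item 1 (42/4 per unit): all 4 → value 42, running total 42.00
- item 4 (161/37 per unit): all 37 → value 161, running total 203.00
- item 5 (135/33 per unit): all 33 → value 135, running total 338.00
- item 3 (80/32 per unit): 12 of 32 → value 12×80/32 = 30.0000, running total 368.00
Total 368.00.

368.00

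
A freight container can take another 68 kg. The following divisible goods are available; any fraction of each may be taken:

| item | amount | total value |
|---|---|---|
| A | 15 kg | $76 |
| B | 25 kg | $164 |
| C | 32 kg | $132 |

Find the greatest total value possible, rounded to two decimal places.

355.50

Take in order of value per unit:
- B (164/25 per unit): all 25 → value 164, running total 164.00
- A (76/15 per unit): all 15 → value 76, running total 240.00
- C (132/32 per unit): 28 of 32 → value 28×132/32 = 115.5000, running total 355.50
Total 355.50.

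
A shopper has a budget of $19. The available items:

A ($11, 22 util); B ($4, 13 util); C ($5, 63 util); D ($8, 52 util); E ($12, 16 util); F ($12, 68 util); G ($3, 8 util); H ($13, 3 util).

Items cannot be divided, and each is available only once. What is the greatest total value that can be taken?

131 util

Check high-value combinations within $19:
- C+F: cost 5+12=17, value 63+68=131
- B+C+D: cost 4+5+8=17, value 13+63+52=128
- C+D+G: cost 5+8+3=16, value 63+52+8=123
- C+D: cost 5+8=13, value 63+52=115
- A+C+G: cost 11+5+3=19, value 22+63+8=93
Best: 131 util.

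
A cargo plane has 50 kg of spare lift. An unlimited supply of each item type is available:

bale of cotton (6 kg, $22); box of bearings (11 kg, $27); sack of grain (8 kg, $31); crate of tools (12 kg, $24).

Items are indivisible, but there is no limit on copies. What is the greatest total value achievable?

$190

Best value-per-unit is sack of grain at 31/8; filling with it alone gives 6×31 = 186.
Optimal mix: 3×bale of cotton + 4×sack of grain → weight 50, value 190.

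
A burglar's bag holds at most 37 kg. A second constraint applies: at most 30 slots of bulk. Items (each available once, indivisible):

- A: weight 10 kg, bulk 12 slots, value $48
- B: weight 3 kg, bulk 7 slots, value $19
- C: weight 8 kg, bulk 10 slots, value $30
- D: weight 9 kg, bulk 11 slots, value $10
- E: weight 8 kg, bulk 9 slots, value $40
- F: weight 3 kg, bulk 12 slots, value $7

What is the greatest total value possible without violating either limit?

Feasible sets respecting both limits:
- A+B+E: weight 21, bulk 28, value 107
- A+B+C: weight 21, bulk 29, value 97
- B+C+E: weight 19, bulk 26, value 89
Best: $107.

$107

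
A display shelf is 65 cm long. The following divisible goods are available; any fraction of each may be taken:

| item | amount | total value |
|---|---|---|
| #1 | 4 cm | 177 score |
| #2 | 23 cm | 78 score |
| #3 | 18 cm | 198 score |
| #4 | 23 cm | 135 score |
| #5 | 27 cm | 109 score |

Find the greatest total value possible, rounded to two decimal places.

590.74

Take in order of value per unit:
- #1 (177/4 per unit): all 4 → value 177, running total 177.00
- #3 (198/18 per unit): all 18 → value 198, running total 375.00
- #4 (135/23 per unit): all 23 → value 135, running total 510.00
- #5 (109/27 per unit): 20 of 27 → value 20×109/27 = 80.7407, running total 590.74
Total 590.74.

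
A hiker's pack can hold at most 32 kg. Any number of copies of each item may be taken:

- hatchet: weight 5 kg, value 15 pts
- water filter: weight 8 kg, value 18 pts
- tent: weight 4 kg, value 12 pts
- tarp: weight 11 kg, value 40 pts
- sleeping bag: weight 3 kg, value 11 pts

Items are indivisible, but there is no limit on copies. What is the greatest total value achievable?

Best value-per-unit is sleeping bag at 11/3; filling with it alone gives 10×11 = 110.
Optimal mix: 1×tarp + 7×sleeping bag → weight 32, value 117.

117 pts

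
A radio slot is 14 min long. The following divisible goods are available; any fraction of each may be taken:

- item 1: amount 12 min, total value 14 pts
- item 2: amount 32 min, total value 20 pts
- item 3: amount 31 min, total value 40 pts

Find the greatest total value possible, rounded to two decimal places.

Take in order of value per unit:
- item 3 (40/31 per unit): 14 of 31 → value 14×40/31 = 18.0645, running total 18.06
Total 18.06.

18.06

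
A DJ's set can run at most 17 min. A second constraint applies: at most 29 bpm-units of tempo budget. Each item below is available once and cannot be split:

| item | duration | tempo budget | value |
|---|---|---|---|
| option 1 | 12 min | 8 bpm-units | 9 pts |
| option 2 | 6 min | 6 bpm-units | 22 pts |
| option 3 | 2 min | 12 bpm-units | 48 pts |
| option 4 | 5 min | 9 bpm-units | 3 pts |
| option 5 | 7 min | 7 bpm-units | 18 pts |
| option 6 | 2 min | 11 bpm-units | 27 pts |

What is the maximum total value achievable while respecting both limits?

Feasible sets respecting both limits:
- option 2+option 3+option 6: duration 10, tempo budget 29, value 97
- option 2+option 3+option 5: duration 15, tempo budget 25, value 88
- option 3+option 6: duration 4, tempo budget 23, value 75
Best: 97 pts.

97 pts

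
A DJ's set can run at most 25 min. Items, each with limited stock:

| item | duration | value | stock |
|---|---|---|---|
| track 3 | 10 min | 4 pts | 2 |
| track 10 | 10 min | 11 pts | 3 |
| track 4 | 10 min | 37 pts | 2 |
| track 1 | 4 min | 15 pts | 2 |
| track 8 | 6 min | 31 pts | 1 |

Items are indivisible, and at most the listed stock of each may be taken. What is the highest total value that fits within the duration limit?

Best selections within duration 25 and stock limits:
- 1×track 4 + 2×track 1 + 1×track 8: duration 24, value 98
- 2×track 4 + 1×track 1: duration 24, value 89
- 1×track 4 + 1×track 1 + 1×track 8: duration 20, value 83
Best: 98 pts.

98 pts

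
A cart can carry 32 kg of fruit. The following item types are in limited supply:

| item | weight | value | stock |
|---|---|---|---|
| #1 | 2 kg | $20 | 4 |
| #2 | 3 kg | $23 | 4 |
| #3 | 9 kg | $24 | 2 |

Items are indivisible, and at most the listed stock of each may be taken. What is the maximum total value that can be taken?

Best selections within weight 32 and stock limits:
- 4×#1 + 4×#2 + 1×#3: weight 29, value 196
- 3×#1 + 4×#2 + 1×#3: weight 27, value 176
- 4×#1 + 2×#2 + 2×#3: weight 32, value 174
Best: $196.

$196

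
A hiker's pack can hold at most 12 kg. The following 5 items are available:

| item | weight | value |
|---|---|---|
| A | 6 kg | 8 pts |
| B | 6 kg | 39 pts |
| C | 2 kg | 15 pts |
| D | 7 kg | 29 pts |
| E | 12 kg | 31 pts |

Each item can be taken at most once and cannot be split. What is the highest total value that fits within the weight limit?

Check high-value combinations within 12 kg:
- B+C: weight 6+2=8, value 39+15=54
- A+B: weight 6+6=12, value 8+39=47
- C+D: weight 2+7=9, value 15+29=44
Best: 54 pts.

54 pts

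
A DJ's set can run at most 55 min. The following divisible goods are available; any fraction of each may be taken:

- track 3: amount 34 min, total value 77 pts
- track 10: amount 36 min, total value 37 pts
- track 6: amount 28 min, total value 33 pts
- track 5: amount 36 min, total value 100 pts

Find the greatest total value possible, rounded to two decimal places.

Take in order of value per unit:
- track 5 (100/36 per unit): all 36 → value 100, running total 100.00
- track 3 (77/34 per unit): 19 of 34 → value 19×77/34 = 43.0294, running total 143.03
Total 143.03.

143.03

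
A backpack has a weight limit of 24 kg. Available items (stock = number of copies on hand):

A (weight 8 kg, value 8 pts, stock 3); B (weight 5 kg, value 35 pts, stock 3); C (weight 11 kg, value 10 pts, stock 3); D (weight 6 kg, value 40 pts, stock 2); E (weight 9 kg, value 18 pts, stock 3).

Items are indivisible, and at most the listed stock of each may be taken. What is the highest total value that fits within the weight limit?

150 pts

Top feasible selections:
- 2×B + 2×D: weight 22, value 150
- 3×B + 1×D: weight 21, value 145
- 3×B + 1×E: weight 24, value 123
Best: 150 pts.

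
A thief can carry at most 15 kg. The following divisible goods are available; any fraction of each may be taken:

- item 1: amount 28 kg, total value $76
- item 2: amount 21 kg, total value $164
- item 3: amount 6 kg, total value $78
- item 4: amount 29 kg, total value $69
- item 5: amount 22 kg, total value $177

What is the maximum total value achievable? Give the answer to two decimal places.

Take in order of value per unit:
- item 3 (78/6 per unit): all 6 → value 78, running total 78.00
- item 5 (177/22 per unit): 9 of 22 → value 9×177/22 = 72.4091, running total 150.41
Total 150.41.

150.41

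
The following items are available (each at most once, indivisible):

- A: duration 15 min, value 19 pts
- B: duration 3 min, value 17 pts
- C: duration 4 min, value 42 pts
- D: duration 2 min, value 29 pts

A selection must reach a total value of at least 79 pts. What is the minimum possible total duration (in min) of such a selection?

9

Subsets with value ≥ 79, sorted by total duration:
- B+C+D: duration 9, value 88
- A+C+D: duration 21, value 90
Minimum duration: 9 min.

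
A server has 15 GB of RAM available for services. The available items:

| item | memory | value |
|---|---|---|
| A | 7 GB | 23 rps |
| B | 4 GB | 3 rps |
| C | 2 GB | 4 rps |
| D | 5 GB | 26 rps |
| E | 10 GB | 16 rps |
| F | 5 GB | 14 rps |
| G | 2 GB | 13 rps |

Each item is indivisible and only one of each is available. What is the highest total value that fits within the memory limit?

Check high-value combinations within 15 GB:
- A+D+G: memory 7+5+2=14, value 23+26+13=62
- C+D+F+G: memory 2+5+5+2=14, value 4+26+14+13=57
- D+F+G: memory 5+5+2=12, value 26+14+13=53
- A+C+D: memory 7+2+5=14, value 23+4+26=53
- A+F+G: memory 7+5+2=14, value 23+14+13=50
Best: 62 rps.

62 rps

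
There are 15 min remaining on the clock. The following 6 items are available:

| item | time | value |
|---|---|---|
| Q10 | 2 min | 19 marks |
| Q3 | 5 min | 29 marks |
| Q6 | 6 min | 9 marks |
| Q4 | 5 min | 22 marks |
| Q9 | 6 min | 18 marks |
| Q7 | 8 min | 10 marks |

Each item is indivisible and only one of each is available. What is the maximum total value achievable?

Check high-value combinations within 15 min:
- Q10+Q3+Q4: time 2+5+5=12, value 19+29+22=70
- Q10+Q3+Q9: time 2+5+6=13, value 19+29+18=66
- Q10+Q4+Q9: time 2+5+6=13, value 19+22+18=59
- Q10+Q3+Q7: time 2+5+8=15, value 19+29+10=58
Best: 70 marks.

70 marks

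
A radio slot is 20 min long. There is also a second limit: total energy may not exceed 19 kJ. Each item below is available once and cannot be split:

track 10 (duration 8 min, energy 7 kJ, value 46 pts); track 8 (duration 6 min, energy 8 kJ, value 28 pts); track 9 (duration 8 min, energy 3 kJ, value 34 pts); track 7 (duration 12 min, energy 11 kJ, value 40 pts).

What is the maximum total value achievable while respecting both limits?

86 pts

Feasible sets respecting both limits:
- track 10+track 7: duration 20, energy 18, value 86
- track 10+track 9: duration 16, energy 10, value 80
- track 10+track 8: duration 14, energy 15, value 74
- track 9+track 7: duration 20, energy 14, value 74
Best: 86 pts.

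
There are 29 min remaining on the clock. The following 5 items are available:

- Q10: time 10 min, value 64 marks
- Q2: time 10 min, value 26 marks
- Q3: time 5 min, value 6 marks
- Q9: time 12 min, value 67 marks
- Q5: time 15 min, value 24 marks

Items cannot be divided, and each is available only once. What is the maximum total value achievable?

This is a 0/1 knapsack; check combinations near the capacity.
- Q10+Q3+Q9: time 10+5+12=27, value 64+6+67=137
- Q10+Q9: time 10+12=22, value 64+67=131
- Q2+Q3+Q9: time 10+5+12=27, value 26+6+67=99
- Q10+Q2+Q3: time 10+10+5=25, value 64+26+6=96
- Q2+Q9: time 10+12=22, value 26+67=93
Best: 137 marks.

137 marks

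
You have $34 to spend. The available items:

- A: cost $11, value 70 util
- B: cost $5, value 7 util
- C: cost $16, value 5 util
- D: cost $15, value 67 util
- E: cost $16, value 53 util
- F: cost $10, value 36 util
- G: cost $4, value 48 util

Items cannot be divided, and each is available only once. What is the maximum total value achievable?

185 util

This is a 0/1 knapsack; check combinations near the capacity.
- A+D+G: cost 11+15+4=30, value 70+67+48=185
- A+E+G: cost 11+16+4=31, value 70+53+48=171
- A+B+F+G: cost 11+5+10+4=30, value 70+7+36+48=161
- B+D+F+G: cost 5+15+10+4=34, value 7+67+36+48=158
- A+F+G: cost 11+10+4=25, value 70+36+48=154
Best: 185 util.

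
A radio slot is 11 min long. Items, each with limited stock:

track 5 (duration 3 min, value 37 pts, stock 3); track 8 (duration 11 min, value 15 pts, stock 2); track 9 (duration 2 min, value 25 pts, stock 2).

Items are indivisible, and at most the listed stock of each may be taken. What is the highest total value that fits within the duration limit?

136 pts

Best selections within duration 11 and stock limits:
- 3×track 5 + 1×track 9: duration 11, value 136
- 2×track 5 + 2×track 9: duration 10, value 124
- 3×track 5: duration 9, value 111
Best: 136 pts.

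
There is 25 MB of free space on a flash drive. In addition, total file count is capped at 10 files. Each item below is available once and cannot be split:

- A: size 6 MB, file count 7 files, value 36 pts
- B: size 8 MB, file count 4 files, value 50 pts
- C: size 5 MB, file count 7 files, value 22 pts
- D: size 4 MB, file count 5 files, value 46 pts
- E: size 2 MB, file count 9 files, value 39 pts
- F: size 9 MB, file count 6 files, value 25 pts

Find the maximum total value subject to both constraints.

Feasible sets respecting both limits:
- B+D: size 12, file count 9, value 96
- B+F: size 17, file count 10, value 75
- B: size 8, file count 4, value 50
Best: 96 pts.

96 pts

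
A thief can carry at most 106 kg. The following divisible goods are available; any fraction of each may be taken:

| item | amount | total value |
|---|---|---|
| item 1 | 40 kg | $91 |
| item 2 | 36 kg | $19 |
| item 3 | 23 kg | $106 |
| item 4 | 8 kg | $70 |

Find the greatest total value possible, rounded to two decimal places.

Take in order of value per unit:
- item 4 (70/8 per unit): all 8 → value 70, running total 70.00
- item 3 (106/23 per unit): all 23 → value 106, running total 176.00
- item 1 (91/40 per unit): all 40 → value 91, running total 267.00
- item 2 (19/36 per unit): 35 of 36 → value 35×19/36 = 18.4722, running total 285.47
Total 285.47.

285.47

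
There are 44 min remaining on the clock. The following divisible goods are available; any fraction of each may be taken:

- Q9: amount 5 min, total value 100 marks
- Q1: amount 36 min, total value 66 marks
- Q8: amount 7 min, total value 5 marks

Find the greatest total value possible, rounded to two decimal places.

168.14

Take in order of value per unit:
- Q9 (100/5 per unit): all 5 → value 100, running total 100.00
- Q1 (66/36 per unit): all 36 → value 66, running total 166.00
- Q8 (5/7 per unit): 3 of 7 → value 3×5/7 = 2.1429, running total 168.14
Total 168.14.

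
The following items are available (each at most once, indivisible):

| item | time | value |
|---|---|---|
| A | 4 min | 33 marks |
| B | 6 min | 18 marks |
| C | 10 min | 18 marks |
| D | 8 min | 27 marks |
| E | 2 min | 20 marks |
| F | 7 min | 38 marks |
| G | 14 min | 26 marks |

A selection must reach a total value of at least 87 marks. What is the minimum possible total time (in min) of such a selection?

13

Subsets with value ≥ 87, sorted by total time:
- A+E+F: time 13, value 91
- A+B+F: time 17, value 89
Minimum time: 13 min.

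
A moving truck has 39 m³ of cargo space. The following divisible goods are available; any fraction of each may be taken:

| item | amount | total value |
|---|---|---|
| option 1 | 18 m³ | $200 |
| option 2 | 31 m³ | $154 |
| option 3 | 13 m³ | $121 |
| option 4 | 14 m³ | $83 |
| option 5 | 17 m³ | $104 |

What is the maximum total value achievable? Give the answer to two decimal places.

Take in order of value per unit:
- option 1 (200/18 per unit): all 18 → value 200, running total 200.00
- option 3 (121/13 per unit): all 13 → value 121, running total 321.00
- option 5 (104/17 per unit): 8 of 17 → value 8×104/17 = 48.9412, running total 369.94
Total 369.94.

369.94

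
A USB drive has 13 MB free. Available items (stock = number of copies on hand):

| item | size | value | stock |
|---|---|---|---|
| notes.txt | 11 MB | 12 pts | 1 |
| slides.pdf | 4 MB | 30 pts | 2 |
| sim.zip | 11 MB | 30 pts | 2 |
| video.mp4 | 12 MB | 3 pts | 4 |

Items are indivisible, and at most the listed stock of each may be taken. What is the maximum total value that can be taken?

Best selections within size 13 and stock limits:
- 2×slides.pdf: size 8, value 60
- 1×slides.pdf: size 4, value 30
Best: 60 pts.

60 pts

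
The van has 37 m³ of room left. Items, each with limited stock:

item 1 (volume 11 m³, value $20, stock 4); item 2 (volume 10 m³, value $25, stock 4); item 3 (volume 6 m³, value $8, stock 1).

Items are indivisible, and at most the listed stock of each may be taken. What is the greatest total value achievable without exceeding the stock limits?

Top feasible selections:
- 3×item 2 + 1×item 3: volume 36, value 83
- 1×item 1 + 2×item 2 + 1×item 3: volume 37, value 78
- 3×item 2: volume 30, value 75
- 1×item 1 + 2×item 2: volume 31, value 70
Best: $83.

$83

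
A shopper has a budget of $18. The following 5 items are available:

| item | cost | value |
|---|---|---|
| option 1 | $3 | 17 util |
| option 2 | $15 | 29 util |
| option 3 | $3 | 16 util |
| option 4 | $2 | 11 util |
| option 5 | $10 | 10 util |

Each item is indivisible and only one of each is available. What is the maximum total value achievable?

Check high-value combinations within $18:
- option 1+option 3+option 4+option 5: cost 3+3+2+10=18, value 17+16+11+10=54
- option 1+option 2: cost 3+15=18, value 17+29=46
- option 2+option 3: cost 15+3=18, value 29+16=45
- option 1+option 3+option 4: cost 3+3+2=8, value 17+16+11=44
Best: 54 util.

54 util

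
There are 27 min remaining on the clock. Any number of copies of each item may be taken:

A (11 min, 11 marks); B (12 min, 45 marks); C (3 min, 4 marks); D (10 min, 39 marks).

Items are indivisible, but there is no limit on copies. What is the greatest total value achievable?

Best value-per-unit is D at 39/10; filling with it alone gives 2×39 = 78.
Optimal mix: 2×B + 1×C → time 27, value 94.

94 marks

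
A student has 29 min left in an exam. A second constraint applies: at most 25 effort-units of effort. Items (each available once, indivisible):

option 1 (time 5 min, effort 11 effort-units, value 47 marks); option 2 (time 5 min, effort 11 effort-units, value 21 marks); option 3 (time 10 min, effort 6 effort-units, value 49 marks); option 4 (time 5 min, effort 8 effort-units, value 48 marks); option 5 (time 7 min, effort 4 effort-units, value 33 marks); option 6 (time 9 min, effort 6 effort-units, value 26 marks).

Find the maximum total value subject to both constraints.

144 marks

Feasible sets respecting both limits:
- option 1+option 3+option 4: time 20, effort 25, value 144
- option 3+option 4+option 5: time 22, effort 18, value 130
- option 1+option 3+option 5: time 22, effort 21, value 129
- option 1+option 4+option 5: time 17, effort 23, value 128
Best: 144 marks.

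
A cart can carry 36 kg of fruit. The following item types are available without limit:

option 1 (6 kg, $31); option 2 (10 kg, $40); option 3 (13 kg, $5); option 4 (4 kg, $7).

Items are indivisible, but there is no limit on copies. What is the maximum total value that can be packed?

$186

Best value-per-unit is option 1 at 31/6, and filling with it alone uses weight 6×6=36. No mix of the others beats 6×31 = 186.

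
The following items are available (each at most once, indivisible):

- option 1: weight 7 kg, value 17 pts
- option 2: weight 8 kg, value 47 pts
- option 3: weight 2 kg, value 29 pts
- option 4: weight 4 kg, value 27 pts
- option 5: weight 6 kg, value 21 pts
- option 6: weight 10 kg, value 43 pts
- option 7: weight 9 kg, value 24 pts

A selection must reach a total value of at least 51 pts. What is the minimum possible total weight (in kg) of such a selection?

Subsets with value ≥ 51, sorted by total weight:
- option 3+option 4: weight 6, value 56
- option 2+option 3: weight 10, value 76
Minimum weight: 6 kg.

6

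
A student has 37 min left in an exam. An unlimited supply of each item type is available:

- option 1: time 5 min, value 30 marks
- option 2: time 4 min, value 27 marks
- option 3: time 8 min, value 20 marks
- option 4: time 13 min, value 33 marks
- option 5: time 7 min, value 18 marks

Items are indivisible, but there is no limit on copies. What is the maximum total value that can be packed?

246 marks

Best value-per-unit is option 2 at 27/4; filling with it alone gives 9×27 = 243.
Optimal mix: 1×option 1 + 8×option 2 → time 37, value 246.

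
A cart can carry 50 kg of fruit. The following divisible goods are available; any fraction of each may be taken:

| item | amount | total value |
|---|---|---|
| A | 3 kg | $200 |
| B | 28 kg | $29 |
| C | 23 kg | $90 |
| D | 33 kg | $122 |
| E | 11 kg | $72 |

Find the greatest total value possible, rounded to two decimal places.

Take in order of value per unit:
- A (200/3 per unit): all 3 → value 200, running total 200.00
- E (72/11 per unit): all 11 → value 72, running total 272.00
- C (90/23 per unit): all 23 → value 90, running total 362.00
- D (122/33 per unit): 13 of 33 → value 13×122/33 = 48.0606, running total 410.06
Total 410.06.

410.06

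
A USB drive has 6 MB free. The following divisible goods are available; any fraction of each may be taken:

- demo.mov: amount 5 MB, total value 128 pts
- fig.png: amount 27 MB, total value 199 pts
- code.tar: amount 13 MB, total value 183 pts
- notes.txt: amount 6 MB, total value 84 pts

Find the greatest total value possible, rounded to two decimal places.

142.08

Take in order of value per unit:
- demo.mov (128/5 per unit): all 5 → value 128, running total 128.00
- code.tar (183/13 per unit): 1 of 13 → value 1×183/13 = 14.0769, running total 142.08
Total 142.08.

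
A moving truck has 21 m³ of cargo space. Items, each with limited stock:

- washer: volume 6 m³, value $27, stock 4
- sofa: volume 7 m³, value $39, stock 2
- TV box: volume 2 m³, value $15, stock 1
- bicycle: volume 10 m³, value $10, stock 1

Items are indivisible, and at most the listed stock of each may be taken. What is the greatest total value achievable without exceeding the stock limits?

Top feasible selections:
- 2×washer + 1×sofa + 1×TV box: volume 21, value 108
- 1×washer + 2×sofa: volume 20, value 105
Best: $108.

$108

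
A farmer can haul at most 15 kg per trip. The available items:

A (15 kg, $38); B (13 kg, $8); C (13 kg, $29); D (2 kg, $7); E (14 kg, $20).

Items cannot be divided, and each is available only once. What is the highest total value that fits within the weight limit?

$38

Check high-value combinations within 15 kg:
- A: weight 15, value 38
- C+D: weight 13+2=15, value 29+7=36
- C: weight 13, value 29
Best: $38.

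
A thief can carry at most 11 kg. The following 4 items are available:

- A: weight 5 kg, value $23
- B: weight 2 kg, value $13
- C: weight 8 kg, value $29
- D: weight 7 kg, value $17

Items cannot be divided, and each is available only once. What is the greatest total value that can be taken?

Check high-value combinations within 11 kg:
- B+C: weight 2+8=10, value 13+29=42
- A+B: weight 5+2=7, value 23+13=36
- B+D: weight 2+7=9, value 13+17=30
- C: weight 8, value 29
- A: weight 5, value 23
Best: $42.

$42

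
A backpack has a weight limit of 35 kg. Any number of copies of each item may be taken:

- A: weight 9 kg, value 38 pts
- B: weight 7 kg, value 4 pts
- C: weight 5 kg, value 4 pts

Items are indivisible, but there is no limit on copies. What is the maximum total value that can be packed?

118 pts

Best value-per-unit is A at 38/9; filling with it alone gives 3×38 = 114.
Optimal mix: 3×A + 1×B → weight 34, value 118.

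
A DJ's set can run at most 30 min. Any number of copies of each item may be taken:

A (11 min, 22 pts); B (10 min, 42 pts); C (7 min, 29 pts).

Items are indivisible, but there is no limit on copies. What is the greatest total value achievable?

Best value-per-unit is B at 42/10, and filling with it alone uses duration 3×10=30. No mix of the others beats 3×42 = 126.

126 pts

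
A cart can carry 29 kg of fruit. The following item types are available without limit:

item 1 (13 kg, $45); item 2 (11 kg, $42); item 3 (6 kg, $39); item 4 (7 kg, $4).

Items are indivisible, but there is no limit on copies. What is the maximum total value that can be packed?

$159

Best value-per-unit is item 3 at 39/6; filling with it alone gives 4×39 = 156.
Optimal mix: 1×item 2 + 3×item 3 → weight 29, value 159.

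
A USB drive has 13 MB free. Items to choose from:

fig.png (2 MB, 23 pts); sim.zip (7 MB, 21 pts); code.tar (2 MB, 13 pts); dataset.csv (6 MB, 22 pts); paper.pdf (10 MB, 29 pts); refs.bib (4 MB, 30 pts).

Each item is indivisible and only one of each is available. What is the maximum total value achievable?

Check high-value combinations within 13 MB:
- fig.png+dataset.csv+refs.bib: size 2+6+4=12, value 23+22+30=75
- fig.png+sim.zip+refs.bib: size 2+7+4=13, value 23+21+30=74
- fig.png+code.tar+refs.bib: size 2+2+4=8, value 23+13+30=66
- code.tar+dataset.csv+refs.bib: size 2+6+4=12, value 13+22+30=65
- sim.zip+code.tar+refs.bib: size 7+2+4=13, value 21+13+30=64
Best: 75 pts.

75 pts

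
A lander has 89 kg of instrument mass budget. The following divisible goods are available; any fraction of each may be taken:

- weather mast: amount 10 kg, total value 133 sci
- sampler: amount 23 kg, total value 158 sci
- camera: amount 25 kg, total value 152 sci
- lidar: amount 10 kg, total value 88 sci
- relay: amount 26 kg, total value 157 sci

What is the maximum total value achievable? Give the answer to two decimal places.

Take in order of value per unit:
- weather mast (133/10 per unit): all 10 → value 133, running total 133.00
- lidar (88/10 per unit): all 10 → value 88, running total 221.00
- sampler (158/23 per unit): all 23 → value 158, running total 379.00
- camera (152/25 per unit): all 25 → value 152, running total 531.00
- relay (157/26 per unit): 21 of 26 → value 21×157/26 = 126.8077, running total 657.81
Total 657.81.

657.81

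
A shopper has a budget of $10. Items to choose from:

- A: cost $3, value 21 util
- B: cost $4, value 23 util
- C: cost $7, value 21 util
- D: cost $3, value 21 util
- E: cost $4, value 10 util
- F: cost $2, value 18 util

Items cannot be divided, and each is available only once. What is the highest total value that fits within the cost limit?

65 util

Check high-value combinations within $10:
- A+B+D: cost 3+4+3=10, value 21+23+21=65
- A+B+F: cost 3+4+2=9, value 21+23+18=62
- B+D+F: cost 4+3+2=9, value 23+21+18=62
Best: 65 util.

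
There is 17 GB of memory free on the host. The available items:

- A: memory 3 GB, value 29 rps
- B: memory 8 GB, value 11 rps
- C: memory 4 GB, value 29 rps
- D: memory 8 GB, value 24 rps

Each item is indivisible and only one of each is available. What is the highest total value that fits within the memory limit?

Check high-value combinations within 17 GB:
- A+C+D: memory 3+4+8=15, value 29+29+24=82
- A+B+C: memory 3+8+4=15, value 29+11+29=69
- A+C: memory 3+4=7, value 29+29=58
- A+D: memory 3+8=11, value 29+24=53
- C+D: memory 4+8=12, value 29+24=53
Best: 82 rps.

82 rps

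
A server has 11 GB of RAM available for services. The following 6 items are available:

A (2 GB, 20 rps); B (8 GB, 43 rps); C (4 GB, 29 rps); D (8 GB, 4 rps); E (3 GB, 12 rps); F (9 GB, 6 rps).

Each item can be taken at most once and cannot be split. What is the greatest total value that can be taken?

63 rps

Check high-value combinations within 11 GB:
- A+B: memory 2+8=10, value 20+43=63
- A+C+E: memory 2+4+3=9, value 20+29+12=61
- B+E: memory 8+3=11, value 43+12=55
- A+C: memory 2+4=6, value 20+29=49
- B: memory 8, value 43
Best: 63 rps.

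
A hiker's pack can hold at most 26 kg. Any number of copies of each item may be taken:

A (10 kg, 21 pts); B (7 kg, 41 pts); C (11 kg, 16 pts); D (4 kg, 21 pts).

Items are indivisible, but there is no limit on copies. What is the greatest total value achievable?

145 pts

Best value-per-unit is B at 41/7; filling with it alone gives 3×41 = 123.
Optimal mix: 2×B + 3×D → weight 26, value 145.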